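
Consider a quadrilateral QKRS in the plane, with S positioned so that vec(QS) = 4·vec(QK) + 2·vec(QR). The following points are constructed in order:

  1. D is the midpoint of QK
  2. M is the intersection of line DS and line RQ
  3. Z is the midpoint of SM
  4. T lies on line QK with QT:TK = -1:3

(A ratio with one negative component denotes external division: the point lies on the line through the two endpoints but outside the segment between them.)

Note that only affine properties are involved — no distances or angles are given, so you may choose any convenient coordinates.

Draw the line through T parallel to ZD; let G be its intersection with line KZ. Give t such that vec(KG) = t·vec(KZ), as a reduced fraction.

t = 3

Assign Q = (0, 0), K = (1, 0), R = (0, 1), S = (4, 2) — the answer is frame-independent, so this choice is without loss of generality.
1. D is the midpoint of QK ⇒ D = (1/2, 0)
2. M is the intersection of line DS and line RQ ⇒ M = (0, -2/7)
3. Z is the midpoint of SM ⇒ Z = (2, 6/7)
4. T lies on line QK with QT:TK = -1:3 ⇒ T = (-1/2, 0)
through T parallel to ZD: direction (-3/2, -6/7); meets KZ at G = (4, 18/7)
G = K + t·(Z−K) with t = 3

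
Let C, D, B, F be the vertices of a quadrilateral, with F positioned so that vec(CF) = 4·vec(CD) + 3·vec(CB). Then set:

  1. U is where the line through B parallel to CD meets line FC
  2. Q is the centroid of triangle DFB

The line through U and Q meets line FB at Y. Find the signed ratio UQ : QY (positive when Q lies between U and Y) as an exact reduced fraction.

UQ:QY = 1/3

Choose coordinates C = (0, 0), D = (1, 0), B = (0, 1), F = (4, 3).
1. U is where the line through B parallel to CD meets line FC ⇒ U = (4/3, 1)
2. Q is the centroid of triangle DFB ⇒ Q = (5/3, 4/3)
line UQ meets FB at Y = (8/3, 7/3)
Q = U + t·(Y−U) with t = 1/4, so UQ:QY = 1/4:3/4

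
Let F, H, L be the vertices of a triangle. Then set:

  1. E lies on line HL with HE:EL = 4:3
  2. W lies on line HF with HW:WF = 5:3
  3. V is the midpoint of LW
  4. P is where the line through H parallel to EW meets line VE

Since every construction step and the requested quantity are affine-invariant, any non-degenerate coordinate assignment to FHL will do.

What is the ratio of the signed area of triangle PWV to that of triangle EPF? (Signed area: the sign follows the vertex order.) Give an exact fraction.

Work in coordinates with F = (0, 0), H = (1, 0), L = (0, 1).
1. E lies on line HL with HE:EL = 4:3 ⇒ E = (3/7, 4/7)
2. W lies on line HF with HW:WF = 5:3 ⇒ W = (3/8, 0)
3. V is the midpoint of LW ⇒ V = (3/16, 1/2)
4. P is where the line through H parallel to EW meets line VE ⇒ P = (15/14, 16/21)
2·[PWV] = -55/112, 2·[EPF] = -2/7
[PWV]:[EPF] = -55/112:-2/7 = 55/32

[PWV]:[EPF] = 55/32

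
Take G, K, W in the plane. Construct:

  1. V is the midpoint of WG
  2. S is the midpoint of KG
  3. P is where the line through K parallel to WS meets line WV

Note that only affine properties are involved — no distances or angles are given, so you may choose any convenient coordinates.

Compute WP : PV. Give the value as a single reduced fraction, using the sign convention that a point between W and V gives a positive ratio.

Choose coordinates G = (0, 0), K = (1, 0), W = (0, 1).
1. V is the midpoint of WG ⇒ V = (0, 1/2)
2. S is the midpoint of KG ⇒ S = (1/2, 0)
3. P is where the line through K parallel to WS meets line WV ⇒ P = (0, 2)
P = W + t·(V−W) with t = -2, so WP:PV = t:(1−t) = -2:3

WP:PV = -2/3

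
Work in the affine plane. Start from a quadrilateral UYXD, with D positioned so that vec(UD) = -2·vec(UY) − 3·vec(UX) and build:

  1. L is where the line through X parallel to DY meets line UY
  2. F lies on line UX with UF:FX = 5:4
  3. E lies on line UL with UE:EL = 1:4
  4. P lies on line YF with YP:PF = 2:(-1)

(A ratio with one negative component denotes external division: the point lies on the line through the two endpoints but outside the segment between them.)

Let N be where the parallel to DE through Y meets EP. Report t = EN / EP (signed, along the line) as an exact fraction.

Choose coordinates U = (0, 0), Y = (1, 0), X = (0, 1), D = (-2, -3).
1. L is where the line through X parallel to DY meets line UY ⇒ L = (-1, 0)
2. F lies on line UX with UF:FX = 5:4 ⇒ F = (0, 5/9)
3. E lies on line UL with UE:EL = 1:4 ⇒ E = (-1/5, 0)
4. P lies on line YF with YP:PF = 2:(-1) ⇒ P = (-1, 10/9)
through Y parallel to DE: direction (9/5, 3); meets EP at N = (5/11, -10/11)
N = E + t·(P−E) with t = -9/11

t = -9/11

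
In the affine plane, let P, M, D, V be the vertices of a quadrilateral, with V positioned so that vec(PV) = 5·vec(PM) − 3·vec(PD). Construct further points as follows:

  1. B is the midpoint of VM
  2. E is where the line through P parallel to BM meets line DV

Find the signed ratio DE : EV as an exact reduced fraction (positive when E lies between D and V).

Choose coordinates P = (0, 0), M = (1, 0), D = (0, 1), V = (5, -3).
1. B is the midpoint of VM ⇒ B = (3, -3/2)
2. E is where the line through P parallel to BM meets line DV ⇒ E = (20, -15)
E = D + t·(V−D) with t = 4, so DE:EV = t:(1−t) = 4:-3

DE:EV = -4/3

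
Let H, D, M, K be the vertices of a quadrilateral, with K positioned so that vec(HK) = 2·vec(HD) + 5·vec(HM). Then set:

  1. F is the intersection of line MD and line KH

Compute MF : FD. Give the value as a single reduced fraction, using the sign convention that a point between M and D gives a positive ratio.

MF:FD = 2/5

Assign H = (0, 0), D = (1, 0), M = (0, 1), K = (2, 5) — the answer is frame-independent, so this choice is without loss of generality.
1. F is the intersection of line MD and line KH ⇒ F = (2/7, 5/7)
F = M + t·(D−M) with t = 2/7, so MF:FD = t:(1−t) = 2/7:5/7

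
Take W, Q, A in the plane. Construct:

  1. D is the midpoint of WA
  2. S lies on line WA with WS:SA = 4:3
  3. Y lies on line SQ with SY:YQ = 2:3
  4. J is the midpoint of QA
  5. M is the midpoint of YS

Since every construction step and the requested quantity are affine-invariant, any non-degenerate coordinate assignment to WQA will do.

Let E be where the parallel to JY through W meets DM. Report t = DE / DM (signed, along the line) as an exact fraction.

Set W = (0, 0), Q = (1, 0), A = (0, 1); any affine frame gives the same invariant.
1. D is the midpoint of WA ⇒ D = (0, 1/2)
2. S lies on line WA with WS:SA = 4:3 ⇒ S = (0, 4/7)
3. Y lies on line SQ with SY:YQ = 2:3 ⇒ Y = (2/5, 12/35)
4. J is the midpoint of QA ⇒ J = (1/2, 1/2)
5. M is the midpoint of YS ⇒ M = (1/5, 16/35)
through W parallel to JY: direction (-1/10, -11/70); meets DM at E = (7/25, 11/25)
E = D + t·(M−D) with t = 7/5

t = 7/5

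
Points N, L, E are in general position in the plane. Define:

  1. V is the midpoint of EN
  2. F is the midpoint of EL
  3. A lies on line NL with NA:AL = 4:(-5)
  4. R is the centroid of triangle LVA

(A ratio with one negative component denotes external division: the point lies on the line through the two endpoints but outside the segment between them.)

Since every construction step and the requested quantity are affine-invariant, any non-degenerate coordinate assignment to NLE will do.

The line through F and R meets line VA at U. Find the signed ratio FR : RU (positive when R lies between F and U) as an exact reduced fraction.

Work in coordinates with N = (0, 0), L = (1, 0), E = (0, 1).
1. V is the midpoint of EN ⇒ V = (0, 1/2)
2. F is the midpoint of EL ⇒ F = (1/2, 1/2)
3. A lies on line NL with NA:AL = 4:(-5) ⇒ A = (-4, 0)
4. R is the centroid of triangle LVA ⇒ R = (-1, 1/6)
line FR meets VA at U = (8/7, 9/14)
R = F + t·(U−F) with t = -7/3, so FR:RU = -7/3:10/3

FR:RU = -7/10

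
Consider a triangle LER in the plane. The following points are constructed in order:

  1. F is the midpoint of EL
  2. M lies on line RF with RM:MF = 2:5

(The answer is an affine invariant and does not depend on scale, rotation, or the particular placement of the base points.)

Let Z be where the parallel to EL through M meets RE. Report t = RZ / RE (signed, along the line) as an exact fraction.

Assign L = (0, 0), E = (1, 0), R = (0, 1) — the answer is frame-independent, so this choice is without loss of generality.
1. F is the midpoint of EL ⇒ F = (1/2, 0)
2. M lies on line RF with RM:MF = 2:5 ⇒ M = (1/7, 5/7)
through M parallel to EL: direction (-1, 0); meets RE at Z = (2/7, 5/7)
Z = R + t·(E−R) with t = 2/7

t = 2/7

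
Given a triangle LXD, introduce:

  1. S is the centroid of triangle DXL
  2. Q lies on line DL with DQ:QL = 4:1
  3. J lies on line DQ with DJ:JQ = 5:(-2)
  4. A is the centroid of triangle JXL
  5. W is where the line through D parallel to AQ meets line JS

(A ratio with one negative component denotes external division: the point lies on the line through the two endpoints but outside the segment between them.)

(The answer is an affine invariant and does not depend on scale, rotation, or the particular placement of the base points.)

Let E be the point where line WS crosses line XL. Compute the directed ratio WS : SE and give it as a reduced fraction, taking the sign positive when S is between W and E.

WS:SE = 8/11

Assign L = (0, 0), X = (1, 0), D = (0, 1) — the answer is frame-independent, so this choice is without loss of generality.
1. S is the centroid of triangle DXL ⇒ S = (1/3, 1/3)
2. Q lies on line DL with DQ:QL = 4:1 ⇒ Q = (0, 1/5)
3. J lies on line DQ with DJ:JQ = 5:(-2) ⇒ J = (0, -1/3)
4. A is the centroid of triangle JXL ⇒ A = (1/3, -1/9)
5. W is where the line through D parallel to AQ meets line JS ⇒ W = (5/11, 19/33)
line WS meets XL at E = (1/6, 0)
S = W + t·(E−W) with t = 8/19, so WS:SE = 8/19:11/19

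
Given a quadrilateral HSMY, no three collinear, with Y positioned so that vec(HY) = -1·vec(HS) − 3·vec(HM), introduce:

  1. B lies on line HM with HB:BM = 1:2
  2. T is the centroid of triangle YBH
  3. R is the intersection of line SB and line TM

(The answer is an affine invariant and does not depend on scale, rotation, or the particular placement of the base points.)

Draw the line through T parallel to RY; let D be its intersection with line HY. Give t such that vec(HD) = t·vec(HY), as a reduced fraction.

Set H = (0, 0), S = (1, 0), M = (0, 1), Y = (-1, -3); any affine frame gives the same invariant.
1. B lies on line HM with HB:BM = 1:2 ⇒ B = (0, 1/3)
2. T is the centroid of triangle YBH ⇒ T = (-1/3, -8/9)
3. R is the intersection of line SB and line TM ⇒ R = (-1/9, 10/27)
through T parallel to RY: direction (-8/9, -91/27); meets HY at D = (-9/19, -27/19)
D = H + t·(Y−H) with t = 9/19

t = 9/19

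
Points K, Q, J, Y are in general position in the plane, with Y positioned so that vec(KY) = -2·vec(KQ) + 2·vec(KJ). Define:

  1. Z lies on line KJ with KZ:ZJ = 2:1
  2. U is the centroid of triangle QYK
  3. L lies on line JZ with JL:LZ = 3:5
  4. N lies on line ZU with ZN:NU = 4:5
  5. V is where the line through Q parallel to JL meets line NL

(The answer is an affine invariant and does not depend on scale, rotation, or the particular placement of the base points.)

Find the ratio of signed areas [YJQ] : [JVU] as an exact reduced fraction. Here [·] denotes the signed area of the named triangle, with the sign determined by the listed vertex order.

[YJQ]:[JVU] = -32/3

Set K = (0, 0), Q = (1, 0), J = (0, 1), Y = (-2, 2); any affine frame gives the same invariant.
1. Z lies on line KJ with KZ:ZJ = 2:1 ⇒ Z = (0, 2/3)
2. U is the centroid of triangle QYK ⇒ U = (-1/3, 2/3)
3. L lies on line JZ with JL:LZ = 3:5 ⇒ L = (0, 7/8)
4. N lies on line ZU with ZN:NU = 4:5 ⇒ N = (-4/27, 2/3)
5. V is where the line through Q parallel to JL meets line NL ⇒ V = (1, 73/32)
2·[YJQ] = -1, 2·[JVU] = 3/32
[YJQ]:[JVU] = -1:3/32 = -32/3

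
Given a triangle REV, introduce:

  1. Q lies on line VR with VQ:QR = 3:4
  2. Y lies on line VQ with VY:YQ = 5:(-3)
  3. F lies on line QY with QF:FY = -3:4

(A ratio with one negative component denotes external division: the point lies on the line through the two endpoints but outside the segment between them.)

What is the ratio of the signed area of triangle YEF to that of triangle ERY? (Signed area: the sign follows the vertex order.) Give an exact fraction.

[YEF]:[ERY] = 36

Choose coordinates R = (0, 0), E = (1, 0), V = (0, 1).
1. Q lies on line VR with VQ:QR = 3:4 ⇒ Q = (0, 4/7)
2. Y lies on line VQ with VY:YQ = 5:(-3) ⇒ Y = (0, -1/14)
3. F lies on line QY with QF:FY = -3:4 ⇒ F = (0, 5/2)
2·[YEF] = 18/7, 2·[ERY] = 1/14
[YEF]:[ERY] = 18/7:1/14 = 36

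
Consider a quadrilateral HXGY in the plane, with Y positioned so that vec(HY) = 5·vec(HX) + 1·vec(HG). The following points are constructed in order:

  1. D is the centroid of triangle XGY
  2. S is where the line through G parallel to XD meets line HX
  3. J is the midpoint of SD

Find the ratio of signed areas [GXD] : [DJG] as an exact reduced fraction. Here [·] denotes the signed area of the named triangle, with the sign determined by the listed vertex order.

[GXD]:[DJG] = -4/3

Choose coordinates H = (0, 0), X = (1, 0), G = (0, 1), Y = (5, 1).
1. D is the centroid of triangle XGY ⇒ D = (2, 2/3)
2. S is where the line through G parallel to XD meets line HX ⇒ S = (-3/2, 0)
3. J is the midpoint of SD ⇒ J = (1/4, 1/3)
2·[GXD] = 5/3, 2·[DJG] = -5/4
[GXD]:[DJG] = 5/3:-5/4 = -4/3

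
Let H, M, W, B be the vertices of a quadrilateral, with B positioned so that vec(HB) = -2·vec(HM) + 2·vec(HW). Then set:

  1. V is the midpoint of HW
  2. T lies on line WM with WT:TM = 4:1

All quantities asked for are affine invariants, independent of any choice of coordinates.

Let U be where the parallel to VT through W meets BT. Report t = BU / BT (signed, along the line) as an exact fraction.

t = 1/3

Work in coordinates with H = (0, 0), M = (1, 0), W = (0, 1), B = (-2, 2).
1. V is the midpoint of HW ⇒ V = (0, 1/2)
2. T lies on line WM with WT:TM = 4:1 ⇒ T = (4/5, 1/5)
through W parallel to VT: direction (4/5, -3/10); meets BT at U = (-16/15, 7/5)
U = B + t·(T−B) with t = 1/3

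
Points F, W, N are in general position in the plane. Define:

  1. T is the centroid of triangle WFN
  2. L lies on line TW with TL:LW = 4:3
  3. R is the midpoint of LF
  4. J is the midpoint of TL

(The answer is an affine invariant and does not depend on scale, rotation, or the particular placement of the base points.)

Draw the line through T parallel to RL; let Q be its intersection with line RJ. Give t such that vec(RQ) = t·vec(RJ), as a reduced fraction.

t = 2

Work in coordinates with F = (0, 0), W = (1, 0), N = (0, 1).
1. T is the centroid of triangle WFN ⇒ T = (1/3, 1/3)
2. L lies on line TW with TL:LW = 4:3 ⇒ L = (5/7, 1/7)
3. R is the midpoint of LF ⇒ R = (5/14, 1/14)
4. J is the midpoint of TL ⇒ J = (11/21, 5/21)
through T parallel to RL: direction (5/14, 1/14); meets RJ at Q = (29/42, 17/42)
Q = R + t·(J−R) with t = 2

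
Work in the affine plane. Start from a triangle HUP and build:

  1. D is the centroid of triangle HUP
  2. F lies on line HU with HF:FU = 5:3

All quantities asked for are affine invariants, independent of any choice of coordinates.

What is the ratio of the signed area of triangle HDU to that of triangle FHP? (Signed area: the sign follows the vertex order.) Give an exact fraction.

[HDU]:[FHP] = 8/15

Work in coordinates with H = (0, 0), U = (1, 0), P = (0, 1).
1. D is the centroid of triangle HUP ⇒ D = (1/3, 1/3)
2. F lies on line HU with HF:FU = 5:3 ⇒ F = (5/8, 0)
2·[HDU] = -1/3, 2·[FHP] = -5/8
[HDU]:[FHP] = -1/3:-5/8 = 8/15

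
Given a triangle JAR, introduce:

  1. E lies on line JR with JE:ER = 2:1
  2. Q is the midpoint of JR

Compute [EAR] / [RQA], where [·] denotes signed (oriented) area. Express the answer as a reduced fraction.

Set J = (0, 0), A = (1, 0), R = (0, 1); any affine frame gives the same invariant.
1. E lies on line JR with JE:ER = 2:1 ⇒ E = (0, 2/3)
2. Q is the midpoint of JR ⇒ Q = (0, 1/2)
2·[EAR] = 1/3, 2·[RQA] = 1/2
[EAR]:[RQA] = 1/3:1/2 = 2/3

[EAR]:[RQA] = 2/3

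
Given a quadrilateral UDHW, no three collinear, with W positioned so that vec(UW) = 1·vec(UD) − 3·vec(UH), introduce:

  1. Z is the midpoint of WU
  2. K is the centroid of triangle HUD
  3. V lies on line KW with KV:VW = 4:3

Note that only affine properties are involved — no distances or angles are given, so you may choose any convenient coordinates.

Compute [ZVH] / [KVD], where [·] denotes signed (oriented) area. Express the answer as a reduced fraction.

[ZVH]:[KVD] = 7/16

Work in coordinates with U = (0, 0), D = (1, 0), H = (0, 1), W = (1, -3).
1. Z is the midpoint of WU ⇒ Z = (1/2, -3/2)
2. K is the centroid of triangle HUD ⇒ K = (1/3, 1/3)
3. V lies on line KW with KV:VW = 4:3 ⇒ V = (5/7, -11/7)
2·[ZVH] = 1/2, 2·[KVD] = 8/7
[ZVH]:[KVD] = 1/2:8/7 = 7/16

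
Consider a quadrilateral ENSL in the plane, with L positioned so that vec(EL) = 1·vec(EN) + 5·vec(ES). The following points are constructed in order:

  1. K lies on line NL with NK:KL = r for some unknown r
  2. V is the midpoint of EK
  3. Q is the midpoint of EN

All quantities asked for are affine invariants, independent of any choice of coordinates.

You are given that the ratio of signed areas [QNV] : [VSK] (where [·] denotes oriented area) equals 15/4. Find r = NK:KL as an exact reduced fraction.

Assign E = (0, 0), N = (1, 0), S = (0, 1), L = (1, 5) — the answer is frame-independent, so this choice is without loss of generality.
1. With NK:KL = r, write λ = r/(r+1) so K = N + λ·(L−N); K is affine-linear in λ
2. V is the midpoint of EK ⇒ V is an affine combination of earlier points and hence also affine-linear in λ
3. Q is the midpoint of EN ⇒ Q = (1/2, 0)
Every point depending on K is an affine combination of K and λ-independent points, so each such coordinate is linear in λ; the λ² term in each signed area is a multiple of (L−N)×(L−N) = 0, so 2·[QNV] and 2·[VSK] are each linear in λ. Evaluating at λ=0 and λ=1:
  2·[QNV] = 5/4·λ,   2·[VSK] = -1/2
So [QNV]:[VSK] = (5/4·λ) / (-1/2). Setting this equal to 15/4:
  5/4·λ = 15/4·(-1/2)  ⇒  λ = -3/2
Then r = λ/(1−λ) = (-3/2)/(5/2) = -3/5. Check: with r = -3/5, K = (1, -15/2) and [QNV]:[VSK] = 15/4 as required.

r = -3/5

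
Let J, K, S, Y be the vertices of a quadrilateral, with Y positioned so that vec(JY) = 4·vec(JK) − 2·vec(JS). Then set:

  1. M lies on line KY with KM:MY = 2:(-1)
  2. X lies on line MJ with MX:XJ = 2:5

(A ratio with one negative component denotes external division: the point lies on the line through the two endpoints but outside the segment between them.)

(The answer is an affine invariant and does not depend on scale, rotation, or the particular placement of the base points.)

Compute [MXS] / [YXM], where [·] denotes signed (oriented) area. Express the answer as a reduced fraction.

[MXS]:[YXM] = -7/2

Set J = (0, 0), K = (1, 0), S = (0, 1), Y = (4, -2); any affine frame gives the same invariant.
1. M lies on line KY with KM:MY = 2:(-1) ⇒ M = (7, -4)
2. X lies on line MJ with MX:XJ = 2:5 ⇒ X = (5, -20/7)
2·[MXS] = -2, 2·[YXM] = 4/7
[MXS]:[YXM] = -2:4/7 = -7/2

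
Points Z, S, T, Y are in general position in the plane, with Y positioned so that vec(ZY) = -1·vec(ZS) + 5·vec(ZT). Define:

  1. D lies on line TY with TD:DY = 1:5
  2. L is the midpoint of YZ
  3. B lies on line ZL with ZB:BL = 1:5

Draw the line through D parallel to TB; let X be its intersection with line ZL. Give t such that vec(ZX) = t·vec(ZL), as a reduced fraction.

Choose coordinates Z = (0, 0), S = (1, 0), T = (0, 1), Y = (-1, 5).
1. D lies on line TY with TD:DY = 1:5 ⇒ D = (-1/6, 5/3)
2. L is the midpoint of YZ ⇒ L = (-1/2, 5/2)
3. B lies on line ZL with ZB:BL = 1:5 ⇒ B = (-1/12, 5/12)
through D parallel to TB: direction (-1/12, -7/12); meets ZL at X = (-17/72, 85/72)
X = Z + t·(L−Z) with t = 17/36

t = 17/36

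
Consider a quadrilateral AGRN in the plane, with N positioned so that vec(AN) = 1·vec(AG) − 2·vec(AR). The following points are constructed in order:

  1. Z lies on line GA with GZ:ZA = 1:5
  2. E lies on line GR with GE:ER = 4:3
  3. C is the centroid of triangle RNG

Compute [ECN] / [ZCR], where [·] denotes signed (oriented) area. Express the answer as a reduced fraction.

Choose coordinates A = (0, 0), G = (1, 0), R = (0, 1), N = (1, -2).
1. Z lies on line GA with GZ:ZA = 1:5 ⇒ Z = (5/6, 0)
2. E lies on line GR with GE:ER = 4:3 ⇒ E = (3/7, 4/7)
3. C is the centroid of triangle RNG ⇒ C = (2/3, -1/3)
2·[ECN] = -2/21, 2·[ZCR] = -4/9
[ECN]:[ZCR] = -2/21:-4/9 = 3/14

[ECN]:[ZCR] = 3/14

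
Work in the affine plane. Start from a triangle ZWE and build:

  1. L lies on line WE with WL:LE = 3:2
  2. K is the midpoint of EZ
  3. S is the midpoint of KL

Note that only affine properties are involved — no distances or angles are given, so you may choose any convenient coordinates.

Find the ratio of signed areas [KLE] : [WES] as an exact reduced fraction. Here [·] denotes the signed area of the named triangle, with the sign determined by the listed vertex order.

Choose coordinates Z = (0, 0), W = (1, 0), E = (0, 1).
1. L lies on line WE with WL:LE = 3:2 ⇒ L = (2/5, 3/5)
2. K is the midpoint of EZ ⇒ K = (0, 1/2)
3. S is the midpoint of KL ⇒ S = (1/5, 11/20)
2·[KLE] = 1/5, 2·[WES] = 1/4
[KLE]:[WES] = 1/5:1/4 = 4/5

[KLE]:[WES] = 4/5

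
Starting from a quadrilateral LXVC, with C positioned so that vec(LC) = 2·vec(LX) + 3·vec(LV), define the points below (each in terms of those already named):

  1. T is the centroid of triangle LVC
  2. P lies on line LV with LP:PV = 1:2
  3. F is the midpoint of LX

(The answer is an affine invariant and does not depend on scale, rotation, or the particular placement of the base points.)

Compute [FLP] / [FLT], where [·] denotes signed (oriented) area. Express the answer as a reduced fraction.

[FLP]:[FLT] = 1/4

Set L = (0, 0), X = (1, 0), V = (0, 1), C = (2, 3); any affine frame gives the same invariant.
1. T is the centroid of triangle LVC ⇒ T = (2/3, 4/3)
2. P lies on line LV with LP:PV = 1:2 ⇒ P = (0, 1/3)
3. F is the midpoint of LX ⇒ F = (1/2, 0)
2·[FLP] = -1/6, 2·[FLT] = -2/3
[FLP]:[FLT] = -1/6:-2/3 = 1/4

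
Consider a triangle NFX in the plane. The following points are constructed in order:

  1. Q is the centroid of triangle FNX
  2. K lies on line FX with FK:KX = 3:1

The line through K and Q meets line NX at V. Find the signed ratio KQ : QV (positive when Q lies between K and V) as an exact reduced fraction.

KQ:QV = -1/4

Assign N = (0, 0), F = (1, 0), X = (0, 1) — the answer is frame-independent, so this choice is without loss of generality.
1. Q is the centroid of triangle FNX ⇒ Q = (1/3, 1/3)
2. K lies on line FX with FK:KX = 3:1 ⇒ K = (1/4, 3/4)
line KQ meets NX at V = (0, 2)
Q = K + t·(V−K) with t = -1/3, so KQ:QV = -1/3:4/3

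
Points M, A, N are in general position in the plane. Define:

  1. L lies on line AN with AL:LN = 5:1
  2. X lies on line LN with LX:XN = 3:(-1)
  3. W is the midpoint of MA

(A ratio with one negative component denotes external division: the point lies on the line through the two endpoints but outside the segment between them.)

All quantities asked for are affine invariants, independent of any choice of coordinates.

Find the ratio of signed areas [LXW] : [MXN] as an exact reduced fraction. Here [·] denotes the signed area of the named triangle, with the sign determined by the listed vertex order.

[LXW]:[MXN] = -3/2

Work in coordinates with M = (0, 0), A = (1, 0), N = (0, 1).
1. L lies on line AN with AL:LN = 5:1 ⇒ L = (1/6, 5/6)
2. X lies on line LN with LX:XN = 3:(-1) ⇒ X = (-1/12, 13/12)
3. W is the midpoint of MA ⇒ W = (1/2, 0)
2·[LXW] = 1/8, 2·[MXN] = -1/12
[LXW]:[MXN] = 1/8:-1/12 = -3/2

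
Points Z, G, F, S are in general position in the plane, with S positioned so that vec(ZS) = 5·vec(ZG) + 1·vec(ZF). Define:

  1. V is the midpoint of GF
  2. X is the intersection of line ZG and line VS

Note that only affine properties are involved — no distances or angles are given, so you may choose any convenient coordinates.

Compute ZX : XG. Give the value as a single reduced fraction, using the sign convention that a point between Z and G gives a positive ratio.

ZX:XG = -4/5

Choose coordinates Z = (0, 0), G = (1, 0), F = (0, 1), S = (5, 1).
1. V is the midpoint of GF ⇒ V = (1/2, 1/2)
2. X is the intersection of line ZG and line VS ⇒ X = (-4, 0)
X = Z + t·(G−Z) with t = -4, so ZX:XG = t:(1−t) = -4:5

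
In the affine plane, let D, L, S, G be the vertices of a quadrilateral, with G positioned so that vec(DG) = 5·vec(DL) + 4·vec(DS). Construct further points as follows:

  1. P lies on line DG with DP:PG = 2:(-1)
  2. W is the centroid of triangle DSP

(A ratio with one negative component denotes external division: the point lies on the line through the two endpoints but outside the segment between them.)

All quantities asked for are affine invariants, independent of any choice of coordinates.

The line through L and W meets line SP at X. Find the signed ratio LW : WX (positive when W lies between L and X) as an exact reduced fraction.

Assign D = (0, 0), L = (1, 0), S = (0, 1), G = (5, 4) — the answer is frame-independent, so this choice is without loss of generality.
1. P lies on line DG with DP:PG = 2:(-1) ⇒ P = (10, 8)
2. W is the centroid of triangle DSP ⇒ W = (10/3, 3)
line LW meets SP at X = (160/41, 153/41)
W = L + t·(X−L) with t = 41/51, so LW:WX = 41/51:10/51

LW:WX = 41/10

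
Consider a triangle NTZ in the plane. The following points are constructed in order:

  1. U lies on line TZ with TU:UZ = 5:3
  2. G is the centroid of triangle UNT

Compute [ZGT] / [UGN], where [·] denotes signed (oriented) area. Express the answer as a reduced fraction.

Work in coordinates with N = (0, 0), T = (1, 0), Z = (0, 1).
1. U lies on line TZ with TU:UZ = 5:3 ⇒ U = (3/8, 5/8)
2. G is the centroid of triangle UNT ⇒ G = (11/24, 5/24)
2·[ZGT] = 1/3, 2·[UGN] = -5/24
[ZGT]:[UGN] = 1/3:-5/24 = -8/5

[ZGT]:[UGN] = -8/5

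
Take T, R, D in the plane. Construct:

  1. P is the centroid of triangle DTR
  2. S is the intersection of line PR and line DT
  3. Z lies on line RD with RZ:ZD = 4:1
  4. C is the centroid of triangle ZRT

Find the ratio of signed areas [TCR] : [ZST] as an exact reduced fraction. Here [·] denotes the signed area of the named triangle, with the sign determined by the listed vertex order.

Choose coordinates T = (0, 0), R = (1, 0), D = (0, 1).
1. P is the centroid of triangle DTR ⇒ P = (1/3, 1/3)
2. S is the intersection of line PR and line DT ⇒ S = (0, 1/2)
3. Z lies on line RD with RZ:ZD = 4:1 ⇒ Z = (1/5, 4/5)
4. C is the centroid of triangle ZRT ⇒ C = (2/5, 4/15)
2·[TCR] = -4/15, 2·[ZST] = 1/10
[TCR]:[ZST] = -4/15:1/10 = -8/3

[TCR]:[ZST] = -8/3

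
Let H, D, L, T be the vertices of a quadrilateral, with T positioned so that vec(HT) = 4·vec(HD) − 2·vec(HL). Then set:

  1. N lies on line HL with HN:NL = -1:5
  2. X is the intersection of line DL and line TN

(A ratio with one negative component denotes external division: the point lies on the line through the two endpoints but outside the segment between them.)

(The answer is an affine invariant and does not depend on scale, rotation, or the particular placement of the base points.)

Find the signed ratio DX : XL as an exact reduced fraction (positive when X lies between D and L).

DX:XL = -11/20

Choose coordinates H = (0, 0), D = (1, 0), L = (0, 1), T = (4, -2).
1. N lies on line HL with HN:NL = -1:5 ⇒ N = (0, -1/4)
2. X is the intersection of line DL and line TN ⇒ X = (20/9, -11/9)
X = D + t·(L−D) with t = -11/9, so DX:XL = t:(1−t) = -11/9:20/9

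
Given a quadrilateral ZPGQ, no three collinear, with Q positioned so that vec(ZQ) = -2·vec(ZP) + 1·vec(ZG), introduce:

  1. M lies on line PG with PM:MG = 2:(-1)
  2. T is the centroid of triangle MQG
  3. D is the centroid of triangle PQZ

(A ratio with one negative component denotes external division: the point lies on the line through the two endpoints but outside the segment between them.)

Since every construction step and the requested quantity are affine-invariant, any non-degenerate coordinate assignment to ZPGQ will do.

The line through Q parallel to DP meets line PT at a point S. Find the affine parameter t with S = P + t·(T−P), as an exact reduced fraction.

Work in coordinates with Z = (0, 0), P = (1, 0), G = (0, 1), Q = (-2, 1).
1. M lies on line PG with PM:MG = 2:(-1) ⇒ M = (-1, 2)
2. T is the centroid of triangle MQG ⇒ T = (-1, 4/3)
3. D is the centroid of triangle PQZ ⇒ D = (-1/3, 1/3)
through Q parallel to DP: direction (4/3, -1/3); meets PT at S = (2/5, 2/5)
S = P + t·(T−P) with t = 3/10

t = 3/10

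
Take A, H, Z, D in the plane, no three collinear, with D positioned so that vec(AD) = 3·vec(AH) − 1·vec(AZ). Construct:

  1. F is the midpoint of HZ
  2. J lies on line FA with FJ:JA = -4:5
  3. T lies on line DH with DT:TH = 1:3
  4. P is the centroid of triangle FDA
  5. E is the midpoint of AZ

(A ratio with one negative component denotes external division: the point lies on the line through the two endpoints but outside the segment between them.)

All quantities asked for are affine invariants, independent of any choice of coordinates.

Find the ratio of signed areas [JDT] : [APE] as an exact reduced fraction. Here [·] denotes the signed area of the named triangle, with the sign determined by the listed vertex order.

Set A = (0, 0), H = (1, 0), Z = (0, 1), D = (3, -1); any affine frame gives the same invariant.
1. F is the midpoint of HZ ⇒ F = (1/2, 1/2)
2. J lies on line FA with FJ:JA = -4:5 ⇒ J = (5/2, 5/2)
3. T lies on line DH with DT:TH = 1:3 ⇒ T = (5/2, -3/4)
4. P is the centroid of triangle FDA ⇒ P = (7/6, -1/6)
5. E is the midpoint of AZ ⇒ E = (0, 1/2)
2·[JDT] = -13/8, 2·[APE] = 7/12
[JDT]:[APE] = -13/8:7/12 = -39/14

[JDT]:[APE] = -39/14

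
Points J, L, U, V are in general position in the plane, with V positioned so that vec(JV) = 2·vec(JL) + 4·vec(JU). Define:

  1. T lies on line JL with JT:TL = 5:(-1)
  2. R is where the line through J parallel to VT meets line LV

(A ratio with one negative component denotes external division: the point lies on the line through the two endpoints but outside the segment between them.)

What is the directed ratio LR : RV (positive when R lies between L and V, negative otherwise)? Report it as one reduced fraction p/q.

LR:RV = -4/5

Choose coordinates J = (0, 0), L = (1, 0), U = (0, 1), V = (2, 4).
1. T lies on line JL with JT:TL = 5:(-1) ⇒ T = (5/4, 0)
2. R is where the line through J parallel to VT meets line LV ⇒ R = (-3, -16)
R = L + t·(V−L) with t = -4, so LR:RV = t:(1−t) = -4:5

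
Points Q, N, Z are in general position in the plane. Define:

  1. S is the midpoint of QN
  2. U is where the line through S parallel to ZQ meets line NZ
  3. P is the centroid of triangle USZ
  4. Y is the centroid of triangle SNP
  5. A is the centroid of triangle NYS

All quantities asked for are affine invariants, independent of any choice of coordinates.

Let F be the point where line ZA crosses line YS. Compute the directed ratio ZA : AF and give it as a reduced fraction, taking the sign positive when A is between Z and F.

Set Q = (0, 0), N = (1, 0), Z = (0, 1); any affine frame gives the same invariant.
1. S is the midpoint of QN ⇒ S = (1/2, 0)
2. U is where the line through S parallel to ZQ meets line NZ ⇒ U = (1/2, 1/2)
3. P is the centroid of triangle USZ ⇒ P = (1/3, 1/2)
4. Y is the centroid of triangle SNP ⇒ Y = (11/18, 1/6)
5. A is the centroid of triangle NYS ⇒ A = (19/27, 1/18)
line ZA meets YS at F = (133/216, 25/144)
A = Z + t·(F−Z) with t = 8/7, so ZA:AF = 8/7:-1/7

ZA:AF = -8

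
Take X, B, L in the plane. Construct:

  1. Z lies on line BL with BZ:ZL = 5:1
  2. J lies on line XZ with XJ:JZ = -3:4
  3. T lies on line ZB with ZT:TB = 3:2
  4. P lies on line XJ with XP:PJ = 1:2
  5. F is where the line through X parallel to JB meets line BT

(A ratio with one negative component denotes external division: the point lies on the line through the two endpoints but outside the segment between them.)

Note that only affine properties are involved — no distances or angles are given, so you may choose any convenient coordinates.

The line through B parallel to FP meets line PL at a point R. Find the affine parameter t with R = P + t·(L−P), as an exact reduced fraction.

t = -5/3

Choose coordinates X = (0, 0), B = (1, 0), L = (0, 1).
1. Z lies on line BL with BZ:ZL = 5:1 ⇒ Z = (1/6, 5/6)
2. J lies on line XZ with XJ:JZ = -3:4 ⇒ J = (-1/2, -5/2)
3. T lies on line ZB with ZT:TB = 3:2 ⇒ T = (2/3, 1/3)
4. P lies on line XJ with XP:PJ = 1:2 ⇒ P = (-1/6, -5/6)
5. F is where the line through X parallel to JB meets line BT ⇒ F = (3/8, 5/8)
through B parallel to FP: direction (-13/24, -35/24); meets PL at R = (-4/9, -35/9)
R = P + t·(L−P) with t = -5/3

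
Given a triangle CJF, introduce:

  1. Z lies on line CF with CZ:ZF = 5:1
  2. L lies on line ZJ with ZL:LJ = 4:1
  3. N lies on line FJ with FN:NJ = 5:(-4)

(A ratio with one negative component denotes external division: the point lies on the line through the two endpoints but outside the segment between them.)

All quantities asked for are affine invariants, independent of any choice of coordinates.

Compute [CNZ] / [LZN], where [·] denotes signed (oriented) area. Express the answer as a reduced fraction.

[CNZ]:[LZN] = 125/16

Work in coordinates with C = (0, 0), J = (1, 0), F = (0, 1).
1. Z lies on line CF with CZ:ZF = 5:1 ⇒ Z = (0, 5/6)
2. L lies on line ZJ with ZL:LJ = 4:1 ⇒ L = (4/5, 1/6)
3. N lies on line FJ with FN:NJ = 5:(-4) ⇒ N = (5, -4)
2·[CNZ] = 25/6, 2·[LZN] = 8/15
[CNZ]:[LZN] = 25/6:8/15 = 125/16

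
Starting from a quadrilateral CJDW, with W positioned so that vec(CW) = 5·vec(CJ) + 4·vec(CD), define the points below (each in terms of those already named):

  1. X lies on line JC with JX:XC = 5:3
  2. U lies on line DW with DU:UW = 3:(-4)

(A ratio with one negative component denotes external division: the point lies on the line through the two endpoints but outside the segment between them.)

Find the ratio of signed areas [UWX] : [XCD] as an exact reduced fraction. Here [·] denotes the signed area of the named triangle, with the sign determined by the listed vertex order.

[UWX]:[XCD] = 196/3

Work in coordinates with C = (0, 0), J = (1, 0), D = (0, 1), W = (5, 4).
1. X lies on line JC with JX:XC = 5:3 ⇒ X = (3/8, 0)
2. U lies on line DW with DU:UW = 3:(-4) ⇒ U = (-15, -8)
2·[UWX] = -49/2, 2·[XCD] = -3/8
[UWX]:[XCD] = -49/2:-3/8 = 196/3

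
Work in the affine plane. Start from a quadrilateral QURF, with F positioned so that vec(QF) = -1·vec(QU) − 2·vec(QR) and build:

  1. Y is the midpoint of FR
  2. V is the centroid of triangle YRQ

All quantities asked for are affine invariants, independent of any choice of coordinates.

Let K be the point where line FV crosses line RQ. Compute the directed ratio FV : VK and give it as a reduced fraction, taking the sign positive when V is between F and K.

Set Q = (0, 0), U = (1, 0), R = (0, 1), F = (-1, -2); any affine frame gives the same invariant.
1. Y is the midpoint of FR ⇒ Y = (-1/2, -1/2)
2. V is the centroid of triangle YRQ ⇒ V = (-1/6, 1/6)
line FV meets RQ at K = (0, 3/5)
V = F + t·(K−F) with t = 5/6, so FV:VK = 5/6:1/6

FV:VK = 5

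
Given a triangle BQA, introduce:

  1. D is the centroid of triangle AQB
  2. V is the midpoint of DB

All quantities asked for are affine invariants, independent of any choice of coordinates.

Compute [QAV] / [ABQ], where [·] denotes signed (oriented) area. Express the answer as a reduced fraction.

Assign B = (0, 0), Q = (1, 0), A = (0, 1) — the answer is frame-independent, so this choice is without loss of generality.
1. D is the centroid of triangle AQB ⇒ D = (1/3, 1/3)
2. V is the midpoint of DB ⇒ V = (1/6, 1/6)
2·[QAV] = 2/3, 2·[ABQ] = 1
[QAV]:[ABQ] = 2/3:1 = 2/3

[QAV]:[ABQ] = 2/3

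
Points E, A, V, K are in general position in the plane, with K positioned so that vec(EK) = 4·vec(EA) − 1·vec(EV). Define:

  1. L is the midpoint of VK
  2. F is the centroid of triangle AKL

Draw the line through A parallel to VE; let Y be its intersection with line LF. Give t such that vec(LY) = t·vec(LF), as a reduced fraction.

t = -3

Choose coordinates E = (0, 0), A = (1, 0), V = (0, 1), K = (4, -1).
1. L is the midpoint of VK ⇒ L = (2, 0)
2. F is the centroid of triangle AKL ⇒ F = (7/3, -1/3)
through A parallel to VE: direction (0, -1); meets LF at Y = (1, 1)
Y = L + t·(F−L) with t = -3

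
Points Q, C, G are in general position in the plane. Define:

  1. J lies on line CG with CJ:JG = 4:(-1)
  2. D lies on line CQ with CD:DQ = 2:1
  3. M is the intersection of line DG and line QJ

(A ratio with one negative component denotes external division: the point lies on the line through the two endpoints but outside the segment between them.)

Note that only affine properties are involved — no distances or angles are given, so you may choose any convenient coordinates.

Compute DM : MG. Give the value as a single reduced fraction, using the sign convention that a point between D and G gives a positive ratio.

Work in coordinates with Q = (0, 0), C = (1, 0), G = (0, 1).
1. J lies on line CG with CJ:JG = 4:(-1) ⇒ J = (-1/3, 4/3)
2. D lies on line CQ with CD:DQ = 2:1 ⇒ D = (1/3, 0)
3. M is the intersection of line DG and line QJ ⇒ M = (-1, 4)
M = D + t·(G−D) with t = 4, so DM:MG = t:(1−t) = 4:-3

DM:MG = -4/3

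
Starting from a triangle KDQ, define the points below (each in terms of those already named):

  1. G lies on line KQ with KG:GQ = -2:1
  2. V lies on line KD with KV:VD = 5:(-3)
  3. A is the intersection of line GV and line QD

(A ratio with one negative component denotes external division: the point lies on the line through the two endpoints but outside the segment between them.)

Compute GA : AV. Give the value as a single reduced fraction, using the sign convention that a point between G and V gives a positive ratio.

GA:AV = -2/3

Set K = (0, 0), D = (1, 0), Q = (0, 1); any affine frame gives the same invariant.
1. G lies on line KQ with KG:GQ = -2:1 ⇒ G = (0, 2)
2. V lies on line KD with KV:VD = 5:(-3) ⇒ V = (5/2, 0)
3. A is the intersection of line GV and line QD ⇒ A = (-5, 6)
A = G + t·(V−G) with t = -2, so GA:AV = t:(1−t) = -2:3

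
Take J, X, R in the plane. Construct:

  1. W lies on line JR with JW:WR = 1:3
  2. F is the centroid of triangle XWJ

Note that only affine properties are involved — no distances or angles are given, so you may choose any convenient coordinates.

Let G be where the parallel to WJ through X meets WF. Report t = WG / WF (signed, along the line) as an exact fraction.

t = 3

Set J = (0, 0), X = (1, 0), R = (0, 1); any affine frame gives the same invariant.
1. W lies on line JR with JW:WR = 1:3 ⇒ W = (0, 1/4)
2. F is the centroid of triangle XWJ ⇒ F = (1/3, 1/12)
through X parallel to WJ: direction (0, -1/4); meets WF at G = (1, -1/4)
G = W + t·(F−W) with t = 3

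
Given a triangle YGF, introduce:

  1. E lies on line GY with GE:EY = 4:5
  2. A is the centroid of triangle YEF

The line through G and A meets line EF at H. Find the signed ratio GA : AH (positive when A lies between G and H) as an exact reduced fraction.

GA:AH = -17/5

Set Y = (0, 0), G = (1, 0), F = (0, 1); any affine frame gives the same invariant.
1. E lies on line GY with GE:EY = 4:5 ⇒ E = (5/9, 0)
2. A is the centroid of triangle YEF ⇒ A = (5/27, 1/3)
line GA meets EF at H = (65/153, 4/17)
A = G + t·(H−G) with t = 17/12, so GA:AH = 17/12:-5/12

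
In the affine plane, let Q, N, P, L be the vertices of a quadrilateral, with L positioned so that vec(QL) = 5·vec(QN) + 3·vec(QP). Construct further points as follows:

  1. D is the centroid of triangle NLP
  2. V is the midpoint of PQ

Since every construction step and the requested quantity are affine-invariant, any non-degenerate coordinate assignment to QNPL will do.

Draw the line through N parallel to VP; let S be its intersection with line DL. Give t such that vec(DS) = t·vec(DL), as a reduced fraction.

Assign Q = (0, 0), N = (1, 0), P = (0, 1), L = (5, 3) — the answer is frame-independent, so this choice is without loss of generality.
1. D is the centroid of triangle NLP ⇒ D = (2, 4/3)
2. V is the midpoint of PQ ⇒ V = (0, 1/2)
through N parallel to VP: direction (0, 1/2); meets DL at S = (1, 7/9)
S = D + t·(L−D) with t = -1/3

t = -1/3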